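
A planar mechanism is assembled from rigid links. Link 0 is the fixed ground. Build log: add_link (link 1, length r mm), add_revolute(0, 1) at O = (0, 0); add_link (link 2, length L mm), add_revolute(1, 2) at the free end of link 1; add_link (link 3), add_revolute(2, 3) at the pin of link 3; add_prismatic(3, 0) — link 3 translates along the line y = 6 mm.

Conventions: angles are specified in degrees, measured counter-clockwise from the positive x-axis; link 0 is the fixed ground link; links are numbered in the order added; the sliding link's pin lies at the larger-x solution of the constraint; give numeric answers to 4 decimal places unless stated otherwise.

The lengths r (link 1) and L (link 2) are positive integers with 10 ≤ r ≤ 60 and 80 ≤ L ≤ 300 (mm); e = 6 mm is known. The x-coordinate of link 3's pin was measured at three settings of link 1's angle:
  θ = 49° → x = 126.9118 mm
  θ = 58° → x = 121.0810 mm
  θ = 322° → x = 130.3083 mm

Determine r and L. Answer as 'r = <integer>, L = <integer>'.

constraint per measurement: (x − r cos θ)² + (r sin θ − e)² = L²
subtracting the θ₁ and θ₂ equations cancels the r² and L² terms:
r = (x₁² − x₂²) / (2[(x₁cos θ₁ + e sin θ₁) − (x₂cos θ₂ + e sin θ₂)]) = 38.9999 → r = 39
L² = (x₁ − r cos θ₁)² + (r sin θ₁ − e)² = 10815.9936 → L = 104.0000 → L = 104
check at θ₃=322°: x = 130.3083 (printed 130.3083) ✓

r = 39, L = 104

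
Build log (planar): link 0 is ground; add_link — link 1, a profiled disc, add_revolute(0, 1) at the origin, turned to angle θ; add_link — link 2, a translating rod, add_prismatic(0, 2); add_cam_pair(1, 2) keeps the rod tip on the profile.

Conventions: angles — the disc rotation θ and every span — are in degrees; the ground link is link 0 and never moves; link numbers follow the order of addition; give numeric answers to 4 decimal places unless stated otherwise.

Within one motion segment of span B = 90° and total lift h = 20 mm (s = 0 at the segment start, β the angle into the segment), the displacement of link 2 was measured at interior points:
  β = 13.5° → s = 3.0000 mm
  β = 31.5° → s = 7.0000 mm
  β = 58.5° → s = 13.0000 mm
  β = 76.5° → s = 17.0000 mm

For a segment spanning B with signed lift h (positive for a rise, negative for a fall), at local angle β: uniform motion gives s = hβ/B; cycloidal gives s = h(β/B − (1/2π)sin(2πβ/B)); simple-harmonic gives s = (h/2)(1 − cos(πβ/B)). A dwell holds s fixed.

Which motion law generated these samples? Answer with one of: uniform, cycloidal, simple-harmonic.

candidates at β/B = r: uniform s = h·r (linear in β); cycloidal s = h·(r − sin(2πr)/(2π)); simple-harmonic s = (h/2)(1 − cos(πr))
β=13.5°: printed 3.0000 | uniform 3.0000, cycloidal 0.4248, simple-harmonic 1.0899
β=31.5°: printed 7.0000 | uniform 7.0000, cycloidal 4.4248, simple-harmonic 5.4601
β=58.5°: printed 13.0000 | uniform 13.0000, cycloidal 15.5752, simple-harmonic 14.5399
β=76.5°: printed 17.0000 | uniform 17.0000, cycloidal 19.5752, simple-harmonic 18.9101
only one law matches every sample → uniform

uniform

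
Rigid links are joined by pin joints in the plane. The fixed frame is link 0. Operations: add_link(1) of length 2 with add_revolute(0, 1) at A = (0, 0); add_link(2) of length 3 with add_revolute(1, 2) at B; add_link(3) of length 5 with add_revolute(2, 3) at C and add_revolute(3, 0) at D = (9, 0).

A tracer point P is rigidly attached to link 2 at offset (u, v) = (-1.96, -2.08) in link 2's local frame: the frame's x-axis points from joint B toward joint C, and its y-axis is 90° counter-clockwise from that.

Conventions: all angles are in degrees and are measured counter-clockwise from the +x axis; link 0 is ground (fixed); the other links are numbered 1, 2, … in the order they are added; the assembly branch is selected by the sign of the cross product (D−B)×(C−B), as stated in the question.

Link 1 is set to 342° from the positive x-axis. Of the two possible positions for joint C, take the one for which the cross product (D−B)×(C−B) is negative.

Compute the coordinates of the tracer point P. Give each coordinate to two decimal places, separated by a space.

A=(0,0), D=(9.00,0)
B = A + 2.00·(cos342°, sin342°) = (1.9021, -0.6180)
|BD| = 7.1247
circle(B,3.00) ∩ circle(D,5.00): a=2.4395, h=1.7461
  candidates: C₊=(4.1810,1.3331) cross=12.440; C₋=(4.4839,-2.1459) cross=-12.440
  branch - wants cross < 0 → take C=(4.4839,-2.1459) (cross=-12.440)
ex = (C−B)/|BC| = (0.8606,-0.5093); ey = (0.5093,0.8606)
P = B + -1.96·ex + -2.08·ey = (-0.8440,-1.4099)

-0.84 -1.41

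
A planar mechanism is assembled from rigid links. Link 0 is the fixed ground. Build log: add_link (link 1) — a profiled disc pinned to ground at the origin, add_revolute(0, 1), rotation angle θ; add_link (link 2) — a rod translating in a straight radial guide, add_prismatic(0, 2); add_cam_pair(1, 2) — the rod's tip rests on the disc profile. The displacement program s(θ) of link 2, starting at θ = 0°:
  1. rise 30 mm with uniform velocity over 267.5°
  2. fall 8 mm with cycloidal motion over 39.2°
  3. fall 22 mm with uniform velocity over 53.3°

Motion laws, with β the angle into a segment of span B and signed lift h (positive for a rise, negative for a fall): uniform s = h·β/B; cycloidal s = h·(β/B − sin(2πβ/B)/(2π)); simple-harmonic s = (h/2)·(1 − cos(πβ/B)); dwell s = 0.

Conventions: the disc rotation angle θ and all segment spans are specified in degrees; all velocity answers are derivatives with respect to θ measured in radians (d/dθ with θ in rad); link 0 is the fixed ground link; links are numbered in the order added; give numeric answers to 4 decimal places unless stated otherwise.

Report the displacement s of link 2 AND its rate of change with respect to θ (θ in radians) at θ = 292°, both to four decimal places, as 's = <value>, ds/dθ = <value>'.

seg 1 [0°–267.5°] uniform, h=30: full span → s += 30 → s = 30.0000
seg 2 [267.5°–306.7°] cycloidal, h=-8: θ=292° here. β=24.5, B=39.2. -8·(0.6250 − sin(2π·0.6250)/(2π)) = -5.9003 → s = 24.0997
velocity in seg [267.5°–306.7°] (cycloidal), θ in radians: β = 24.5° = 0.4276 rad, B = 39.2° = 0.6842 rad; ds/dθ = (h/B)(1 − cos(2πβ/B)) = ((-8)/0.6842)(1 − cos(2π·0.6250)) = -19.961227 mm/rad

s = 24.0997, ds/dθ = -19.9612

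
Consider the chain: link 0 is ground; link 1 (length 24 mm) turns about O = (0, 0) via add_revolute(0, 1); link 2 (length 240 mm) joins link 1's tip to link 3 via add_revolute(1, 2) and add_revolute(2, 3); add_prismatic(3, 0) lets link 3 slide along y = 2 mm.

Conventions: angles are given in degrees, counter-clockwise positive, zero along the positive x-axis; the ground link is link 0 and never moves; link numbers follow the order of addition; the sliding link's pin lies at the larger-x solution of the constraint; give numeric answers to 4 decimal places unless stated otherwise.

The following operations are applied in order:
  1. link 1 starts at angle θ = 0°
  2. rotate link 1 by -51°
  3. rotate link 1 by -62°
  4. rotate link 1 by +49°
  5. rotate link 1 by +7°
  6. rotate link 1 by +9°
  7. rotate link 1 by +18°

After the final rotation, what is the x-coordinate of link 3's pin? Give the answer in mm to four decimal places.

geometry: r = 24 mm, L = 240 mm, e = 2 mm; θ starts at 0°
rotate link 1 by -51°: θ ← 0° -51° = -51°
rotate link 1 by -62°: θ ← -51° -62° = -113°
rotate link 1 by +49°: θ ← -113° +49° = -64°
rotate link 1 by +7°: θ ← -64° +7° = -57°
rotate link 1 by +9°: θ ← -57° +9° = -48°
rotate link 1 by +18°: θ ← -48° +18° = -30°
crank pin P = (r cos θ, r sin θ) = (20.784610, -12.000000)
h = r sin θ − e = -12.000000 − 2 = -14.000000
x = r cos θ + √(L² − h²) = 20.784610 + 239.591319 = 260.375928

260.3759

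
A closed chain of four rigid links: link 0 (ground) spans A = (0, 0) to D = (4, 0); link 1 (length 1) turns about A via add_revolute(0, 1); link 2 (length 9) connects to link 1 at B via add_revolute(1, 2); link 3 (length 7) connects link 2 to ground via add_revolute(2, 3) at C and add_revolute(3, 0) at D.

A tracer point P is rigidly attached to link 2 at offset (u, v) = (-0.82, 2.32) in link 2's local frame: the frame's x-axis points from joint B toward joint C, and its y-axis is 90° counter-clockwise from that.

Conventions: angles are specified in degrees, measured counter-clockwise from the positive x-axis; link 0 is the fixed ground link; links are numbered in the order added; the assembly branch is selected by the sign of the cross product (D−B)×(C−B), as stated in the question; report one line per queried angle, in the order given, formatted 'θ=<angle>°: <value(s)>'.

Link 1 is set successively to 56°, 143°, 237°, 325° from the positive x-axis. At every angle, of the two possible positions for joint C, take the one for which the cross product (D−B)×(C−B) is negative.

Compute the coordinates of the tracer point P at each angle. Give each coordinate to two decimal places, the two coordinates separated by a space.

A=(0,0), D=(4.00,0)
θ=56°: B = A + 1.00·(cos56°, sin56°) = (0.5592, 0.8290)
θ=56°: |BD| = 3.5393
θ=56°: circle(B,9.00) ∩ circle(D,7.00): a=6.2903, h=6.4367
θ=56°:   candidates: C₊=(8.1823,5.6133) cross=22.781; C₋=(5.1668,-6.9021) cross=-22.781
θ=56°:   branch - wants cross < 0 → take C=(5.1668,-6.9021) (cross=-22.781)
θ=56°: ex = (C−B)/|BC| = (0.5120,-0.8590); ey = (0.8590,0.5120)
θ=56°: P = B + -0.82·ex + 2.32·ey = (2.1323,2.7212)
θ=143°: B = A + 1.00·(cos143°, sin143°) = (-0.7986, 0.6018)
θ=143°: |BD| = 4.8362
θ=143°: circle(B,9.00) ∩ circle(D,7.00): a=5.7265, h=6.9432
θ=143°:   candidates: C₊=(5.7473,6.7784) cross=33.579; C₋=(4.0193,-7.0000) cross=-33.579
θ=143°:   branch - wants cross < 0 → take C=(4.0193,-7.0000) (cross=-33.579)
θ=143°: ex = (C−B)/|BC| = (0.5353,-0.8446); ey = (0.8446,0.5353)
θ=143°: P = B + -0.82·ex + 2.32·ey = (0.7220,2.5364)
θ=237°: B = A + 1.00·(cos237°, sin237°) = (-0.5446, -0.8387)
θ=237°: |BD| = 4.6214
θ=237°: circle(B,9.00) ∩ circle(D,7.00): a=5.7729, h=6.9046
θ=237°:   candidates: C₊=(3.8793,6.9990) cross=31.909; C₋=(6.3854,-6.5810) cross=-31.909
θ=237°:   branch - wants cross < 0 → take C=(6.3854,-6.5810) (cross=-31.909)
θ=237°: ex = (C−B)/|BC| = (0.7700,-0.6380); ey = (0.6380,0.7700)
θ=237°: P = B + -0.82·ex + 2.32·ey = (0.3042,1.4709)
θ=325°: B = A + 1.00·(cos325°, sin325°) = (0.8192, -0.5736)
θ=325°: |BD| = 3.2321
θ=325°: circle(B,9.00) ∩ circle(D,7.00): a=6.5663, h=6.1549
θ=325°:   candidates: C₊=(6.1890,6.6489) cross=19.894; C₋=(8.3735,-5.4656) cross=-19.894
θ=325°:   branch - wants cross < 0 → take C=(8.3735,-5.4656) (cross=-19.894)
θ=325°: ex = (C−B)/|BC| = (0.8394,-0.5436); ey = (0.5436,0.8394)
θ=325°: P = B + -0.82·ex + 2.32·ey = (1.3919,1.8195)

θ=56°: 2.13 2.72
θ=143°: 0.72 2.54
θ=237°: 0.30 1.47
θ=325°: 1.39 1.82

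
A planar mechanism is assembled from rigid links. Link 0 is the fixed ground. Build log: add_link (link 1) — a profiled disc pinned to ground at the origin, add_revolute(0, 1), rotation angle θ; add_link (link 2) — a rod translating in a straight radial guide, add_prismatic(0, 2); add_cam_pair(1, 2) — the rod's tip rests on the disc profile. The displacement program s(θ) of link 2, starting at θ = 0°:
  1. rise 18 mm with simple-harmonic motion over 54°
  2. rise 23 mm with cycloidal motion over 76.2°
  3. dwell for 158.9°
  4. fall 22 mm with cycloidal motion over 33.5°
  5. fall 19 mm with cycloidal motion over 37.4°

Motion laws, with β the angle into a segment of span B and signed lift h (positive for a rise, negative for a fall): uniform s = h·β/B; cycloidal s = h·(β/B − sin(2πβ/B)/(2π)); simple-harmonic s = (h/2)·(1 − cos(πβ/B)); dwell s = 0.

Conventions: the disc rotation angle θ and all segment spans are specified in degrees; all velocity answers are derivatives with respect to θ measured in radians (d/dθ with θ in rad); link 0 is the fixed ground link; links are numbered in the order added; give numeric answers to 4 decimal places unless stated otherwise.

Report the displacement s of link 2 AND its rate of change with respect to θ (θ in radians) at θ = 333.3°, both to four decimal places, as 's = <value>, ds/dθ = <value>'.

seg 1 [0°–54°] simple-harmonic, h=18: full span → s += 18 → s = 18.0000
seg 2 [54°–130.2°] cycloidal, h=23: full span → s += 23 → s = 41.0000
seg 3 [130.2°–289.1°] dwell: s stays 41.0000
seg 4 [289.1°–322.6°] cycloidal, h=-22: full span → s += -22 → s = 19.0000
seg 5 [322.6°–360°] cycloidal, h=-19: θ=333.3° here. β=10.7, B=37.4. -19·(0.2861 − sin(2π·0.2861)/(2π)) = -2.4893 → s = 16.5107
velocity in seg [322.6°–360°] (cycloidal), θ in radians: β = 10.7° = 0.1868 rad, B = 37.4° = 0.6528 rad; ds/dθ = (h/B)(1 − cos(2πβ/B)) = ((-19)/0.6528)(1 − cos(2π·0.2861)) = -35.652593 mm/rad

s = 16.5107, ds/dθ = -35.6526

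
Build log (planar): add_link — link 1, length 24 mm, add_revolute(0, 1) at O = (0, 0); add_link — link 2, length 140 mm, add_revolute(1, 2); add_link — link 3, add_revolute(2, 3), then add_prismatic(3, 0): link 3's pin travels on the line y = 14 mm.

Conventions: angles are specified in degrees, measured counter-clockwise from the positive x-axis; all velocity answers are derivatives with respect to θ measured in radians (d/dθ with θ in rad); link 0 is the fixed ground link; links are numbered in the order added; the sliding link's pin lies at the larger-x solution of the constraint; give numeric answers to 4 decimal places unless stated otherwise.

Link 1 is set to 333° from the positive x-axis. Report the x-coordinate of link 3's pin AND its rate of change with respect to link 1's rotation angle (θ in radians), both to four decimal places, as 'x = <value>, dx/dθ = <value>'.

geometry: r = 24 mm, L = 140 mm, e = 14 mm
crank pin P = (r cos θ, r sin θ) = (21.384157, -10.895772)
h = r sin θ − e = -10.895772 − 14 = -24.895772
x = r cos θ + √(L² − h²) = 21.384157 + 137.768649 = 159.152805
dx/dθ = −r sin θ − h·r cos θ/√(L² − h²) (θ in radians; h = -24.895772) = 14.760041

x = 159.1528, dx/dθ = 14.7600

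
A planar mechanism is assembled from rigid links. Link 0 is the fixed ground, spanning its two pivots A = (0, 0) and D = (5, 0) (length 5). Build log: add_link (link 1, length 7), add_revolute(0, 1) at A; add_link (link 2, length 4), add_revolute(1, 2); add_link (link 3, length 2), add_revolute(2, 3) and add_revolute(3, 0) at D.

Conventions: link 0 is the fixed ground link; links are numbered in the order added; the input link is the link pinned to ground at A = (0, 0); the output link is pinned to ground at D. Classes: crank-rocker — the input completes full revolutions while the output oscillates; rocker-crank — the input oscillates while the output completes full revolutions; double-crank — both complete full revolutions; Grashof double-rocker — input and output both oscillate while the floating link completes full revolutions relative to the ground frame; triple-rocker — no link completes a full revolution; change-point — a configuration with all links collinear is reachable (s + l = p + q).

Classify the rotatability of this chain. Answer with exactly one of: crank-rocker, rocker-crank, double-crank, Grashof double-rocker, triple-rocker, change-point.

lengths: ground=5, input=7, coupler=4, output=2
sorted: s=2 (shortest), l=7 (longest), p+q=9
s + l = 9 vs p + q = 9
s + l = p + q → change-point (collinear configuration reachable)

change-point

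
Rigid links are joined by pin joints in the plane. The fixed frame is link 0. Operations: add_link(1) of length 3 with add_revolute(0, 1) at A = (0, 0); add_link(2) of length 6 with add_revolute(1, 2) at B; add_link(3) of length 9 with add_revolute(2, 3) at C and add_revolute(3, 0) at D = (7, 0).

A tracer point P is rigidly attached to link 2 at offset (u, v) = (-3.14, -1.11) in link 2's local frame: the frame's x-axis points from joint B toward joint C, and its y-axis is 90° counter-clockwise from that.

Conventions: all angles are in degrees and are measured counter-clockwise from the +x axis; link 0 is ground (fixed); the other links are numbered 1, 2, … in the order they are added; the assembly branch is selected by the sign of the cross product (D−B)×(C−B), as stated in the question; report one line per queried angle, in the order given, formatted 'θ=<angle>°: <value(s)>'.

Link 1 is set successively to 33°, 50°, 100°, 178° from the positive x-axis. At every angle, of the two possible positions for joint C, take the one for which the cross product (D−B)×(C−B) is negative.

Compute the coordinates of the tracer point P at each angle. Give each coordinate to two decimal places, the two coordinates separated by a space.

A=(0,0), D=(7.00,0)
θ=33°: B = A + 3.00·(cos33°, sin33°) = (2.5160, 1.6339)
θ=33°: |BD| = 4.7724
θ=33°: circle(B,6.00) ∩ circle(D,9.00): a=-2.3284, h=5.5298
θ=33°:   candidates: C₊=(2.2215,7.6267) cross=26.390; C₋=(-1.5649,-2.7645) cross=-26.390
θ=33°:   branch - wants cross < 0 → take C=(-1.5649,-2.7645) (cross=-26.390)
θ=33°: ex = (C−B)/|BC| = (-0.6802,-0.7331); ey = (0.7331,-0.6802)
θ=33°: P = B + -3.14·ex + -1.11·ey = (3.8380,4.6907)
θ=50°: B = A + 3.00·(cos50°, sin50°) = (1.9284, 2.2981)
θ=50°: |BD| = 5.5680
θ=50°: circle(B,6.00) ∩ circle(D,9.00): a=-1.2569, h=5.8669
θ=50°:   candidates: C₊=(3.2050,8.1607) cross=32.667; C₋=(-1.6380,-2.5269) cross=-32.667
θ=50°:   branch - wants cross < 0 → take C=(-1.6380,-2.5269) (cross=-32.667)
θ=50°: ex = (C−B)/|BC| = (-0.5944,-0.8042); ey = (0.8042,-0.5944)
θ=50°: P = B + -3.14·ex + -1.11·ey = (2.9021,5.4830)
θ=100°: B = A + 3.00·(cos100°, sin100°) = (-0.5209, 2.9544)
θ=100°: |BD| = 8.0804
θ=100°: circle(B,6.00) ∩ circle(D,9.00): a=1.2557, h=5.8671
θ=100°:   candidates: C₊=(2.7930,7.9562) cross=47.409; C₋=(-1.4974,-2.9656) cross=-47.409
θ=100°:   branch - wants cross < 0 → take C=(-1.4974,-2.9656) (cross=-47.409)
θ=100°: ex = (C−B)/|BC| = (-0.1627,-0.9867); ey = (0.9867,-0.1627)
θ=100°: P = B + -3.14·ex + -1.11·ey = (-1.1052,6.2332)
θ=178°: B = A + 3.00·(cos178°, sin178°) = (-2.9982, 0.1047)
θ=178°: |BD| = 9.9987
θ=178°: circle(B,6.00) ∩ circle(D,9.00): a=2.7491, h=5.3332
θ=178°:   candidates: C₊=(-0.1934,5.4088) cross=53.325; C₋=(-0.3051,-5.2570) cross=-53.325
θ=178°:   branch - wants cross < 0 → take C=(-0.3051,-5.2570) (cross=-53.325)
θ=178°: ex = (C−B)/|BC| = (0.4488,-0.8936); ey = (0.8936,0.4488)
θ=178°: P = B + -3.14·ex + -1.11·ey = (-5.3995,2.4124)

θ=33°: 3.84 4.69
θ=50°: 2.90 5.48
θ=100°: -1.11 6.23
θ=178°: -5.40 2.41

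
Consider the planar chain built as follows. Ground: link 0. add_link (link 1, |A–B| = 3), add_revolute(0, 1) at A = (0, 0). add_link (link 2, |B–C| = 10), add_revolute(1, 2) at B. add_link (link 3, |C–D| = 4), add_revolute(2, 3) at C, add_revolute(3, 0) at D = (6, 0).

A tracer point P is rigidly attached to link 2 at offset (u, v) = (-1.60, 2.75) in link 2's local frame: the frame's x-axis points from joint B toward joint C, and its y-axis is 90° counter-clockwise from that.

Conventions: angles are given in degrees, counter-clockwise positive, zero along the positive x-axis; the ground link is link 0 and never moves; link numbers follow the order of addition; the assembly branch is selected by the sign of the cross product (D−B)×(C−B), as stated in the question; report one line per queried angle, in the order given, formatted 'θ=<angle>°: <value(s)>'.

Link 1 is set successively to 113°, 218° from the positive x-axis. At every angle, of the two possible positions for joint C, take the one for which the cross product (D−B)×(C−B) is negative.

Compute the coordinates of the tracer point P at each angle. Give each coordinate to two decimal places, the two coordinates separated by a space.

A=(0,0), D=(6.00,0)
θ=113°: B = A + 3.00·(cos113°, sin113°) = (-1.1722, 2.7615)
θ=113°: |BD| = 7.6855
θ=113°: circle(B,10.00) ∩ circle(D,4.00): a=9.3076, h=3.6563
θ=113°:   candidates: C₊=(8.8276,2.8293) cross=28.101; C₋=(6.2000,-3.9950) cross=-28.101
θ=113°:   branch - wants cross < 0 → take C=(6.2000,-3.9950) (cross=-28.101)
θ=113°: ex = (C−B)/|BC| = (0.7372,-0.6757); ey = (0.6757,0.7372)
θ=113°: P = B + -1.60·ex + 2.75·ey = (-0.4937,5.8699)
θ=218°: B = A + 3.00·(cos218°, sin218°) = (-2.3640, -1.8470)
θ=218°: |BD| = 8.5655
θ=218°: circle(B,10.00) ∩ circle(D,4.00): a=9.1861, h=3.9516
θ=218°:   candidates: C₊=(5.7539,3.9924) cross=33.847; C₋=(7.4581,-3.7248) cross=-33.847
θ=218°:   branch - wants cross < 0 → take C=(7.4581,-3.7248) (cross=-33.847)
θ=218°: ex = (C−B)/|BC| = (0.9822,-0.1878); ey = (0.1878,0.9822)
θ=218°: P = B + -1.60·ex + 2.75·ey = (-3.4192,1.1545)

θ=113°: -0.49 5.87
θ=218°: -3.42 1.15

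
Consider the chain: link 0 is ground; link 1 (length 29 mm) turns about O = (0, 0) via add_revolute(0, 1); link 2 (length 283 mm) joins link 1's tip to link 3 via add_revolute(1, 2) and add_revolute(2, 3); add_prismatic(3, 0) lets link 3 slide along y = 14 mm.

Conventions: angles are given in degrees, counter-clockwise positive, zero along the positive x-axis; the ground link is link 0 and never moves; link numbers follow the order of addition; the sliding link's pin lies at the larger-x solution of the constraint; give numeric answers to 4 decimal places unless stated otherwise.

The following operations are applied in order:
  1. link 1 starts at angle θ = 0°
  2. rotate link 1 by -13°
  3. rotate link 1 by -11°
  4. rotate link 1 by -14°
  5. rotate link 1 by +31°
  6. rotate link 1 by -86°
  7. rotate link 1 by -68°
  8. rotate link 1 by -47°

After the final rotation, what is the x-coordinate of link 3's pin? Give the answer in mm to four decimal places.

geometry: r = 29 mm, L = 283 mm, e = 14 mm; θ starts at 0°
rotate link 1 by -13°: θ ← 0° -13° = -13°
rotate link 1 by -11°: θ ← -13° -11° = -24°
rotate link 1 by -14°: θ ← -24° -14° = -38°
rotate link 1 by +31°: θ ← -38° +31° = -7°
rotate link 1 by -86°: θ ← -7° -86° = -93°
rotate link 1 by -68°: θ ← -93° -68° = -161°
rotate link 1 by -47°: θ ← -161° -47° = -208°
crank pin P = (r cos θ, r sin θ) = (-25.605480, 13.614675)
h = r sin θ − e = 13.614675 − 14 = -0.385325
x = r cos θ + √(L² − h²) = -25.605480 + 282.999738 = 257.394257

257.3943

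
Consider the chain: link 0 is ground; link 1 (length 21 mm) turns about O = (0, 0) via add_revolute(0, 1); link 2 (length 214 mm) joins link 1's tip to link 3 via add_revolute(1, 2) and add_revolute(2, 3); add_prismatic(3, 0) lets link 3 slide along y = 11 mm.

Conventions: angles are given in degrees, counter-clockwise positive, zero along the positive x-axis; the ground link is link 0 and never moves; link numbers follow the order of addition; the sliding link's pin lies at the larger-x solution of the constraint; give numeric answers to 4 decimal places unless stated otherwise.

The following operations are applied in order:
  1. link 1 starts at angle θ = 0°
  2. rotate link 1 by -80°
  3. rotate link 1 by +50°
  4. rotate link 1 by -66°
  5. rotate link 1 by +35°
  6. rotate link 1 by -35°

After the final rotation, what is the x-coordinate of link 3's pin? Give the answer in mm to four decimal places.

geometry: r = 21 mm, L = 214 mm, e = 11 mm; θ starts at 0°
rotate link 1 by -80°: θ ← 0° -80° = -80°
rotate link 1 by +50°: θ ← -80° +50° = -30°
rotate link 1 by -66°: θ ← -30° -66° = -96°
rotate link 1 by +35°: θ ← -96° +35° = -61°
rotate link 1 by -35°: θ ← -61° -35° = -96°
crank pin P = (r cos θ, r sin θ) = (-2.195098, -20.884960)
h = r sin θ − e = -20.884960 − 11 = -31.884960
x = r cos θ + √(L² − h²) = -2.195098 + 211.611317 = 209.416219

209.4162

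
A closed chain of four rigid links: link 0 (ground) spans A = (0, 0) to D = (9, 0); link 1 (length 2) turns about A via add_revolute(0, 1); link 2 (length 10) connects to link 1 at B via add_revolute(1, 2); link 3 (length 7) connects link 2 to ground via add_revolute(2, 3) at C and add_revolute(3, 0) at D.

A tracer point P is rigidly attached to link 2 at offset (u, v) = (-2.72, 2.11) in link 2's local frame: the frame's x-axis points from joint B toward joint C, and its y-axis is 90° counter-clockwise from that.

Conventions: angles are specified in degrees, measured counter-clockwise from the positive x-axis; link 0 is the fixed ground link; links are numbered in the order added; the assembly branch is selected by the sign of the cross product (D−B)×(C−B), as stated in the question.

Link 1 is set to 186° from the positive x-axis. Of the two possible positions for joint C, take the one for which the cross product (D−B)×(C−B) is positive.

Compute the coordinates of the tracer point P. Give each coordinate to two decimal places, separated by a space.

A=(0,0), D=(9.00,0)
B = A + 2.00·(cos186°, sin186°) = (-1.9890, -0.2091)
|BD| = 10.9910
circle(B,10.00) ∩ circle(D,7.00): a=7.8156, h=6.2383
  candidates: C₊=(5.7065,6.1768) cross=68.566; C₋=(5.9438,-6.2976) cross=-68.566
  branch + wants cross > 0 → take C=(5.7065,6.1768) (cross=68.566)
ex = (C−B)/|BC| = (0.7696,0.6386); ey = (-0.6386,0.7696)
P = B + -2.72·ex + 2.11·ey = (-5.4296,-0.3223)

-5.43 -0.32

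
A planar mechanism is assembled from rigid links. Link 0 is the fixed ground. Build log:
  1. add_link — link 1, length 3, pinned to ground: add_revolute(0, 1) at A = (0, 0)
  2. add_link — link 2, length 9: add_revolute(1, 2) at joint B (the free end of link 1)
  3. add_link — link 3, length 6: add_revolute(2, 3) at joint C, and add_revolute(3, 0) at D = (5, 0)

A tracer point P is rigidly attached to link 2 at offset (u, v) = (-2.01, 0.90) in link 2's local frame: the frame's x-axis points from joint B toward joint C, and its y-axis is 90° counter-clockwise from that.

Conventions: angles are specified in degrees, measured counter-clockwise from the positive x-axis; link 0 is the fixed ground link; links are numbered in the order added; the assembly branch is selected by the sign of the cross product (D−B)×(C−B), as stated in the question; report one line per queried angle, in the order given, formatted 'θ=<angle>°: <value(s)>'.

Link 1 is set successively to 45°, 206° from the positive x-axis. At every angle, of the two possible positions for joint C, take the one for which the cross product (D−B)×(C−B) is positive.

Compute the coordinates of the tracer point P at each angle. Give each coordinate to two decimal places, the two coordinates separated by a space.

A=(0,0), D=(5.00,0)
θ=45°: B = A + 3.00·(cos45°, sin45°) = (2.1213, 2.1213)
θ=45°: |BD| = 3.5759
θ=45°: circle(B,9.00) ∩ circle(D,6.00): a=8.0801, h=3.9638
θ=45°:   candidates: C₊=(10.9775,0.5189) cross=14.174; C₋=(6.2746,-5.8631) cross=-14.174
θ=45°:   branch + wants cross > 0 → take C=(10.9775,0.5189) (cross=14.174)
θ=45°: ex = (C−B)/|BC| = (0.9840,-0.1780); ey = (0.1780,0.9840)
θ=45°: P = B + -2.01·ex + 0.90·ey = (0.3037,3.3648)
θ=206°: B = A + 3.00·(cos206°, sin206°) = (-2.6964, -1.3151)
θ=206°: |BD| = 7.8079
θ=206°: circle(B,9.00) ∩ circle(D,6.00): a=6.7857, h=5.9123
θ=206°:   candidates: C₊=(2.9965,5.6556) cross=46.163; C₋=(4.9881,-6.0000) cross=-46.163
θ=206°:   branch + wants cross > 0 → take C=(2.9965,5.6556) (cross=46.163)
θ=206°: ex = (C−B)/|BC| = (0.6325,0.7745); ey = (-0.7745,0.6325)
θ=206°: P = B + -2.01·ex + 0.90·ey = (-4.6649,-2.3026)

θ=45°: 0.30 3.36
θ=206°: -4.66 -2.30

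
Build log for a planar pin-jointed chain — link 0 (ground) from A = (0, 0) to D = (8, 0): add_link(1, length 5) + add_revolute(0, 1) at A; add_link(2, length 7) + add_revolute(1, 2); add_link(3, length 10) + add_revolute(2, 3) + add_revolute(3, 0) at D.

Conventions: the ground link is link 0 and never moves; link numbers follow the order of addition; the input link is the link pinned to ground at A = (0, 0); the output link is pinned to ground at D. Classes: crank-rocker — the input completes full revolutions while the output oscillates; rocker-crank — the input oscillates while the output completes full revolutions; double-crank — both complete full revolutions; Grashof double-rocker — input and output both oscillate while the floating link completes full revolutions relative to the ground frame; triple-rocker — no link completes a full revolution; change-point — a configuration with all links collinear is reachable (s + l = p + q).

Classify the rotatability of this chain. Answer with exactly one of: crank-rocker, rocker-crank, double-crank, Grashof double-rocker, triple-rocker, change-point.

lengths: ground=8, input=5, coupler=7, output=10
sorted: s=5 (shortest), l=10 (longest), p+q=15
s + l = 15 vs p + q = 15
s + l = p + q → change-point (collinear configuration reachable)

change-point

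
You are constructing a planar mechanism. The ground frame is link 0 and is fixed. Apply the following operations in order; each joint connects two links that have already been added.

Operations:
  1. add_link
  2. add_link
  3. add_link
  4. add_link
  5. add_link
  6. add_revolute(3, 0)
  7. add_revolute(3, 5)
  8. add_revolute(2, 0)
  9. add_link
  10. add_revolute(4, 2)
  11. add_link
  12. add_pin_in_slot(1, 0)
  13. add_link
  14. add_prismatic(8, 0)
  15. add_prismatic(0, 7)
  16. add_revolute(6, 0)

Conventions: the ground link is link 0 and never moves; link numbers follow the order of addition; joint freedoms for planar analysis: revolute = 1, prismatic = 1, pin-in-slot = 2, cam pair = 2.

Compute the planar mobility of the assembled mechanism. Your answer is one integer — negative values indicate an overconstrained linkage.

ground; <1,0,0>
#1 <2,0,0>
#2 <3,0,0>
#3 <4,0,0>
#4 <5,0,0>
#5 <6,0,0>
R:3↔0 J1 <6,1,0>
R:3↔5 J1 <6,2,0>
R:2↔0 J1 <6,3,0>
#6 <7,3,0>
R:4↔2 J1 <7,4,0>
#7 <8,4,0>
PS:1↔0 J2 <8,4,1>
#8 <9,4,1>
P:8↔0 J1 <9,5,1>
P:0↔7 J1 <9,6,1>
R:6↔0 J1 <9,7,1>
3×8 − 2×7 − 1×1 = 9

M = 9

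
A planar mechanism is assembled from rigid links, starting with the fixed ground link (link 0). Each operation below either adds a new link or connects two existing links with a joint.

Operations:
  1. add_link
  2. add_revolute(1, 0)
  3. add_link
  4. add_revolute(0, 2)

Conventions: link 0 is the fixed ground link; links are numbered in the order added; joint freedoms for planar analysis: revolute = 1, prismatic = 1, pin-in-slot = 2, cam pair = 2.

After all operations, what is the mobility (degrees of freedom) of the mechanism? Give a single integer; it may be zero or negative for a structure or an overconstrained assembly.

ground; <1,0,0>
#1 <2,0,0>
R:1↔0 J1 <2,1,0>
#2 <3,1,0>
R:0↔2 J1 <3,2,0>
3×2 − 2×2 − 1×0 = 2

M = 2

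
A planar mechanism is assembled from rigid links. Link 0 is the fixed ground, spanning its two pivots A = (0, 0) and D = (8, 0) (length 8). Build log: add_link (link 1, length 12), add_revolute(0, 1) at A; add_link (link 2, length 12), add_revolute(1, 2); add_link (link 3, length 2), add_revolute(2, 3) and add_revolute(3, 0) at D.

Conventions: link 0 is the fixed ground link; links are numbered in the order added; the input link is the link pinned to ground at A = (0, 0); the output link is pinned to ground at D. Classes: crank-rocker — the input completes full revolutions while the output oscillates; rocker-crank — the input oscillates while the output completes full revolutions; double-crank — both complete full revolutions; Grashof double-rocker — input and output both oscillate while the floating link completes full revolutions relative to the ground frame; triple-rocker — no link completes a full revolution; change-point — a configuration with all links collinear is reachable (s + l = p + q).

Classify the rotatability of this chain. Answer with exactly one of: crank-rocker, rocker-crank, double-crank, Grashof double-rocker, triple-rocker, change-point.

lengths: ground=8, input=12, coupler=12, output=2
sorted: s=2 (shortest), l=12 (longest), p+q=20
s + l = 14 vs p + q = 20
s + l < p + q (Grashof) with shortest = output link → rocker-crank

rocker-crank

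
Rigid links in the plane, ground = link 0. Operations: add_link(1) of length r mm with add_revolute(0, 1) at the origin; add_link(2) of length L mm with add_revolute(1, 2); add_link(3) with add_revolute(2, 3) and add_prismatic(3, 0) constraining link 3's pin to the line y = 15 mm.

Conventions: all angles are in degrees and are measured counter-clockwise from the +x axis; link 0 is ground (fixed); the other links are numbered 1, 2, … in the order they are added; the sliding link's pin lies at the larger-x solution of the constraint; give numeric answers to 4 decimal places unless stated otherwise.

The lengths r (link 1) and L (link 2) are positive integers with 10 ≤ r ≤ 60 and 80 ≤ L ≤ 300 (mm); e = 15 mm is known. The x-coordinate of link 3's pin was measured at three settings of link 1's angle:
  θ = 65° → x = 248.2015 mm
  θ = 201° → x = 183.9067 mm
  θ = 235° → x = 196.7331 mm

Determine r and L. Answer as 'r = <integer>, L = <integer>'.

constraint per measurement: (x − r cos θ)² + (r sin θ − e)² = L²
subtracting the θ₁ and θ₂ equations cancels the r² and L² terms:
r = (x₁² − x₂²) / (2[(x₁cos θ₁ + e sin θ₁) − (x₂cos θ₂ + e sin θ₂)]) = 47.0000 → r = 47
L² = (x₁ − r cos θ₁)² + (r sin θ₁ − e)² = 52900.0089 → L = 230.0000 → L = 230
check at θ₃=235°: x = 196.7331 (printed 196.7331) ✓

r = 47, L = 230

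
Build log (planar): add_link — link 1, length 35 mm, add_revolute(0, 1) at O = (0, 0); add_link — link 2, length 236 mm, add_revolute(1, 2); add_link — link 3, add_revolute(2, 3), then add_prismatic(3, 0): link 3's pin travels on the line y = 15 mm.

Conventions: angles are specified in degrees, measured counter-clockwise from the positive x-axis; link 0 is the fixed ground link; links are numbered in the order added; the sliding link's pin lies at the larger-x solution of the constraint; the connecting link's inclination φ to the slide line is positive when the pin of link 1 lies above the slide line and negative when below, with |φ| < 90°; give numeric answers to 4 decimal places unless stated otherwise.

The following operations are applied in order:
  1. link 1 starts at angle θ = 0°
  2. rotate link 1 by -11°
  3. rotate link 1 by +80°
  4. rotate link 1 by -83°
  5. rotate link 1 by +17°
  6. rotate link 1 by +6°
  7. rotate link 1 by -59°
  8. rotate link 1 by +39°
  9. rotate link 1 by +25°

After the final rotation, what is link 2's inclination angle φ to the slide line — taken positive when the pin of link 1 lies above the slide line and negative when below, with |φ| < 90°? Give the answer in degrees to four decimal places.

geometry: r = 35 mm, L = 236 mm, e = 15 mm; θ starts at 0°
rotate link 1 by -11°: θ ← 0° -11° = -11°
rotate link 1 by +80°: θ ← -11° +80° = 69°
rotate link 1 by -83°: θ ← 69° -83° = -14°
rotate link 1 by +17°: θ ← -14° +17° = 3°
rotate link 1 by +6°: θ ← 3° +6° = 9°
rotate link 1 by -59°: θ ← 9° -59° = -50°
rotate link 1 by +39°: θ ← -50° +39° = -11°
rotate link 1 by +25°: θ ← -11° +25° = 14°
h = r sin θ − e = 8.467266 − 15 = -6.532734
sin φ = h / L = -6.532734 / 236 = -0.02768107
φ = arcsin(-0.02768107) = -1.586211°

-1.5862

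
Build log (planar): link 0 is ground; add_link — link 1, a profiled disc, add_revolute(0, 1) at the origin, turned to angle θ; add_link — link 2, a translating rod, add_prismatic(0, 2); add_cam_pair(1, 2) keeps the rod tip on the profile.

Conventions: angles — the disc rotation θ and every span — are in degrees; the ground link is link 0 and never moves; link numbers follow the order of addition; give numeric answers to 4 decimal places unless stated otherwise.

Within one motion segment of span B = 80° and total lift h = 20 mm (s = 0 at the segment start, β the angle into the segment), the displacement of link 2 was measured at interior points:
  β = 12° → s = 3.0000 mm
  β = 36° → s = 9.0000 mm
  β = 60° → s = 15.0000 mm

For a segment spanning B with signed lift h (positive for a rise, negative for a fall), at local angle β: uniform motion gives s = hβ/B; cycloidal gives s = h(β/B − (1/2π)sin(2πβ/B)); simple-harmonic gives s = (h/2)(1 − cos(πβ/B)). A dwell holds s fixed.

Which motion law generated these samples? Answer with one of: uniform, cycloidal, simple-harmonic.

candidates at β/B = r: uniform s = h·r (linear in β); cycloidal s = h·(r − sin(2πr)/(2π)); simple-harmonic s = (h/2)(1 − cos(πr))
β=12°: printed 3.0000 | uniform 3.0000, cycloidal 0.4248, simple-harmonic 1.0899
β=36°: printed 9.0000 | uniform 9.0000, cycloidal 8.0164, simple-harmonic 8.4357
β=60°: printed 15.0000 | uniform 15.0000, cycloidal 18.1831, simple-harmonic 17.0711
only one law matches every sample → uniform

uniform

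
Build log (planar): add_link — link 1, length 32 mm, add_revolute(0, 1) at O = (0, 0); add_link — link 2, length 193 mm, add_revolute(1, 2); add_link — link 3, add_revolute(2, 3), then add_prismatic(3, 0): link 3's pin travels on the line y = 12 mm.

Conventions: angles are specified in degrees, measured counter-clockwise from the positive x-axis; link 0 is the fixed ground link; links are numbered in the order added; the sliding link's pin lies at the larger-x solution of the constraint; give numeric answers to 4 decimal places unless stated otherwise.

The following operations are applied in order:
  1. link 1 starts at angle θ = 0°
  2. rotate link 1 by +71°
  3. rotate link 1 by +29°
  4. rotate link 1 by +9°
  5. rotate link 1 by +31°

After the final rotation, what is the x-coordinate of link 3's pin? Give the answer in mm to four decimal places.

geometry: r = 32 mm, L = 193 mm, e = 12 mm; θ starts at 0°
rotate link 1 by +71°: θ ← 0° +71° = 71°
rotate link 1 by +29°: θ ← 71° +29° = 100°
rotate link 1 by +9°: θ ← 100° +9° = 109°
rotate link 1 by +31°: θ ← 109° +31° = 140°
crank pin P = (r cos θ, r sin θ) = (-24.513422, 20.569204)
h = r sin θ − e = 20.569204 − 12 = 8.569204
x = r cos θ + √(L² − h²) = -24.513422 + 192.809670 = 168.296248

168.2962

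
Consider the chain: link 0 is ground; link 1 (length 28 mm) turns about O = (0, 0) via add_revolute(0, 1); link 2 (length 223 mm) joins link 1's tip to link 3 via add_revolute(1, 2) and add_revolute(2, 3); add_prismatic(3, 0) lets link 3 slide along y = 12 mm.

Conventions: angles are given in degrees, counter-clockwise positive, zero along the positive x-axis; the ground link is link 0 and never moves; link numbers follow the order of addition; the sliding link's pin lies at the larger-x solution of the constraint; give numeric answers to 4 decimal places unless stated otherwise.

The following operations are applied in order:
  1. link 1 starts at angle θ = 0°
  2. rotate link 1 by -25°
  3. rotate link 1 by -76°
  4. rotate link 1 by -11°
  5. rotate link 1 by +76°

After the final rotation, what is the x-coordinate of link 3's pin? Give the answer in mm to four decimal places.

geometry: r = 28 mm, L = 223 mm, e = 12 mm; θ starts at 0°
rotate link 1 by -25°: θ ← 0° -25° = -25°
rotate link 1 by -76°: θ ← -25° -76° = -101°
rotate link 1 by -11°: θ ← -101° -11° = -112°
rotate link 1 by +76°: θ ← -112° +76° = -36°
crank pin P = (r cos θ, r sin θ) = (22.652476, -16.457987)
h = r sin θ − e = -16.457987 − 12 = -28.457987
x = r cos θ + √(L² − h²) = 22.652476 + 221.176723 = 243.829199

243.8292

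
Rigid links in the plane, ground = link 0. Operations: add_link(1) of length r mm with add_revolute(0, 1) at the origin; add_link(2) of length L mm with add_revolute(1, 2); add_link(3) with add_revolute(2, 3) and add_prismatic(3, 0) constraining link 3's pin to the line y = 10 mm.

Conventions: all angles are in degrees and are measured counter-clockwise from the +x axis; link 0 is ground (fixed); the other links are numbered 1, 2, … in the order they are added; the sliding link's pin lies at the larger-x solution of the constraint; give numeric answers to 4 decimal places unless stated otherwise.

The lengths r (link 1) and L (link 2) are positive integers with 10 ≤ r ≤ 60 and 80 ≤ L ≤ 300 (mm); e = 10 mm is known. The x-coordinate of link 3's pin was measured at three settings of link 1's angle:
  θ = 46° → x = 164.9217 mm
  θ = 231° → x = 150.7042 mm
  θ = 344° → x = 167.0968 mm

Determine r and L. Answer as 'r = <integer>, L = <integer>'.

constraint per measurement: (x − r cos θ)² + (r sin θ − e)² = L²
subtracting the θ₁ and θ₂ equations cancels the r² and L² terms:
r = (x₁² − x₂²) / (2[(x₁cos θ₁ + e sin θ₁) − (x₂cos θ₂ + e sin θ₂)]) = 10.0000 → r = 10
L² = (x₁ − r cos θ₁)² + (r sin θ₁ − e)² = 24964.0144 → L = 158.0000 → L = 158
check at θ₃=344°: x = 167.0968 (printed 167.0968) ✓

r = 10, L = 158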